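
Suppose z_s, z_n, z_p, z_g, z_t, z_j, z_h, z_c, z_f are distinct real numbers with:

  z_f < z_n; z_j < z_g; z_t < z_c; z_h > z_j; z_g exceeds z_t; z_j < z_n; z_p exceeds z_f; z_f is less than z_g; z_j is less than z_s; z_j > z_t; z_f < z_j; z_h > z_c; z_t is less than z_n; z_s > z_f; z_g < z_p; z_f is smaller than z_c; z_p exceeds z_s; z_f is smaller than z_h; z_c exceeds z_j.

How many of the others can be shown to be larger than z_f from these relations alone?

7

Directly above z_f: z_j, z_c, z_g, z_n, z_h, z_s, z_p.
No other element is forced above z_f by the given relations, so the count is 7.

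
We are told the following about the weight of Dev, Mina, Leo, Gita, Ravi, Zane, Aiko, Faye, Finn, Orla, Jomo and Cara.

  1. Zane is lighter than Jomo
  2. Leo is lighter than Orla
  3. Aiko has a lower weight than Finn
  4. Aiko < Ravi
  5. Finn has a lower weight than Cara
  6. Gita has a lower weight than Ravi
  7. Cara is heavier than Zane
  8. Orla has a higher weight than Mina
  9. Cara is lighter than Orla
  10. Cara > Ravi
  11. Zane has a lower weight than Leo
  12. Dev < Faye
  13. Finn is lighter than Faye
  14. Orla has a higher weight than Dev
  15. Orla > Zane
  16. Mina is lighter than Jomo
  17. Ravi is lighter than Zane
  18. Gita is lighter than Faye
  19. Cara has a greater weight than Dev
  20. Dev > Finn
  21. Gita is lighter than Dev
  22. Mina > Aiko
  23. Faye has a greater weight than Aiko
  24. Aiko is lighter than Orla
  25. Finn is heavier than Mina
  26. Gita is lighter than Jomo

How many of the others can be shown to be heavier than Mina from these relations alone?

6

The elements the relations force above Mina are Finn, Dev, Jomo, Cara, Faye, Orla — no chain reaches any other.
That is 6.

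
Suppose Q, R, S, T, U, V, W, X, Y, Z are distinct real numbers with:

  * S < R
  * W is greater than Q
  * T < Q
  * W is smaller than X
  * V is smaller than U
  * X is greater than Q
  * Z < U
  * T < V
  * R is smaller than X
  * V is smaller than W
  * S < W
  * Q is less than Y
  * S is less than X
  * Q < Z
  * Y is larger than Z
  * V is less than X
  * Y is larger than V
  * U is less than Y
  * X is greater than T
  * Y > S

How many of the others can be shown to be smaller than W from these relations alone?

4

From W the given relations immediately reach S, Q, V.
From those, T — 4 in total.
Nothing else is reachable below W; 4 in all.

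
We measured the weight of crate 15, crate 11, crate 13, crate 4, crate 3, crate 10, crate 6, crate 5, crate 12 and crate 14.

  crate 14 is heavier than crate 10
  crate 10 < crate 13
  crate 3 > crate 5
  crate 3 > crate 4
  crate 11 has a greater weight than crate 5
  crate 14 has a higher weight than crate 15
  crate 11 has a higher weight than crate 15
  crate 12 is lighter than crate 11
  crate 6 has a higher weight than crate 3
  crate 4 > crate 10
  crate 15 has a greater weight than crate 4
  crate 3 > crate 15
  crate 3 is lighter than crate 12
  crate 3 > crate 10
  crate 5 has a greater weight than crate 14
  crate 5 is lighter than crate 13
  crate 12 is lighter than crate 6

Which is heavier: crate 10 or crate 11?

crate 11

The relevant relations are crate 10 < crate 4; crate 4 < crate 15; crate 15 < crate 14; crate 14 < crate 5; crate 5 < crate 3; crate 3 < crate 12; crate 12 < crate 11.
Together: crate 10 < crate 4 < crate 15 < crate 14 < crate 5 < crate 3 < crate 12 < crate 11.
So crate 10 < crate 11; crate 11 is the heavier of the two.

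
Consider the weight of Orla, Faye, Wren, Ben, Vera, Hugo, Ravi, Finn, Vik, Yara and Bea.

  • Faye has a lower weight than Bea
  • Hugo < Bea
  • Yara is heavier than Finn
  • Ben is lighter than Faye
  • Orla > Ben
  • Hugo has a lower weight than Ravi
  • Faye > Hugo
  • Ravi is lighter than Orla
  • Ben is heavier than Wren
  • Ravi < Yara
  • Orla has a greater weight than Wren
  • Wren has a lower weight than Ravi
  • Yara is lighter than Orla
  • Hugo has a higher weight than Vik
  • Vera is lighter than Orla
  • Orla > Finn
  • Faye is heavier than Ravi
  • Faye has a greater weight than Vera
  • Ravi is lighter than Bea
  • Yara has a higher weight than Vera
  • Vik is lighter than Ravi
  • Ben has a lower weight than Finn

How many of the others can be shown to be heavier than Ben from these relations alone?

Directly above Ben: Finn, Orla, Faye.
One step further: Yara, Bea (5 so far).
Nothing else is reachable above Ben; 5 in all.

5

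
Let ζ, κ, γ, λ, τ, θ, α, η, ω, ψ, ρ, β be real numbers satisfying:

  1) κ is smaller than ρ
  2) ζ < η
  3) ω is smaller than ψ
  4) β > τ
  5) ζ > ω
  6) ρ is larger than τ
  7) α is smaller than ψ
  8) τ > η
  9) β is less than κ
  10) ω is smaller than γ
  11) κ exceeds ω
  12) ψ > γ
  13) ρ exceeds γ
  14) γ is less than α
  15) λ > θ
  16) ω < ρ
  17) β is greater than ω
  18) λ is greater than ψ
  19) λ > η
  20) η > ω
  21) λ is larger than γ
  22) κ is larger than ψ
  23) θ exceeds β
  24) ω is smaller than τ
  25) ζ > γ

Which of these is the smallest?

ω

Chaining upward from ω: directly above it, γ, ζ, η, τ, ψ, β, κ, ρ; then α, θ, λ.
That covers every other element, and nothing is given below ω, so ω is the smallest.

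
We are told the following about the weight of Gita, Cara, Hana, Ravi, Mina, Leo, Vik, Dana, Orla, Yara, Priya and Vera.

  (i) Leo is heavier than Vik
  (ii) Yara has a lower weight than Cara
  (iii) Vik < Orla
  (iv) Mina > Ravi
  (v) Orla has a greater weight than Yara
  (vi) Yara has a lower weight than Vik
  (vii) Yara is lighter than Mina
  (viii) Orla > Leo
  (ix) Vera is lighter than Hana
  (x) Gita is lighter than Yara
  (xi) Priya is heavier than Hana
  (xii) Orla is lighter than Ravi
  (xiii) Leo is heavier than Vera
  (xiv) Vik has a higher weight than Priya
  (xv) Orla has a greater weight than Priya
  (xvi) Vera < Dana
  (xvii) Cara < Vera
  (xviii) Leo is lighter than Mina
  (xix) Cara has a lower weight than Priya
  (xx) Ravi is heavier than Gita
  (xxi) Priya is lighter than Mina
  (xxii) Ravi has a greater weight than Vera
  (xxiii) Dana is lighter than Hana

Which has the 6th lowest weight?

Hana

The consecutive relations fix a unique order: Gita < Yara < Cara < Vera < Dana < Hana < Priya < Vik < Leo < Orla < Ravi < Mina.
Counting 6 from the smallest end gives Hana.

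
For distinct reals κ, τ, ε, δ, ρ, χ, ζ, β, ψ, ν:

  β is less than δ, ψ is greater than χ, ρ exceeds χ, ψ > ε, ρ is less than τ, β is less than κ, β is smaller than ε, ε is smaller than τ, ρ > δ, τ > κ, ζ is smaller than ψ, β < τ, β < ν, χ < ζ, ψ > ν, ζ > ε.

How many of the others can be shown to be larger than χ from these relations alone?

Directly above χ: ρ, ζ, ψ.
One step further: τ (4 so far).
No other element is forced above χ by the given relations, so the count is 4.

4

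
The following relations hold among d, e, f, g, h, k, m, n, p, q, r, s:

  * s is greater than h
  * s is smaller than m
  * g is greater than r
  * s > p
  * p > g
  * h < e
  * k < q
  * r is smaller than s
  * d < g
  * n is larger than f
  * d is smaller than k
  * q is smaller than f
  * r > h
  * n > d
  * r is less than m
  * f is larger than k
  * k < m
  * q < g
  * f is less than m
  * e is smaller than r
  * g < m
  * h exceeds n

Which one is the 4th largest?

g

Piecing the relations together gives one ordering: d < k < q < f < n < h < e < r < g < p < s < m.
The 4th largest is g.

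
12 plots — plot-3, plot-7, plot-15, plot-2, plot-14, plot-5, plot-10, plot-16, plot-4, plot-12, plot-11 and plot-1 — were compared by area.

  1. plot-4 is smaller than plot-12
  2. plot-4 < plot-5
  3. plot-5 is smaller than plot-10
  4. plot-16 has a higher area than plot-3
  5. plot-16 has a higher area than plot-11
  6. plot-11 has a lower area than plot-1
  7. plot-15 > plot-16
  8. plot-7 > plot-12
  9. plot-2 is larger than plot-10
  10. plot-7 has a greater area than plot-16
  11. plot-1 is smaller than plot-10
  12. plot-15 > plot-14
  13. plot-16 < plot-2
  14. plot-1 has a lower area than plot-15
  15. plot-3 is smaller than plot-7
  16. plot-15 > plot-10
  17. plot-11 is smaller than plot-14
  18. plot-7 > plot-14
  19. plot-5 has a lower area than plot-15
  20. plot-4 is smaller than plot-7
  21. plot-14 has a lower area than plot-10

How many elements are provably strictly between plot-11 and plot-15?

4

The relations place plot-11 below plot-15. An element lies strictly between them when it is forced above plot-11 and also forced below plot-15.
Above plot-11: {plot-14, plot-16, plot-1, plot-10, plot-2, plot-7}. Below plot-15: {plot-4, plot-3, plot-14, plot-16, plot-5, plot-1, plot-10}.
Intersection: {plot-14, plot-16, plot-1, plot-10} — 4.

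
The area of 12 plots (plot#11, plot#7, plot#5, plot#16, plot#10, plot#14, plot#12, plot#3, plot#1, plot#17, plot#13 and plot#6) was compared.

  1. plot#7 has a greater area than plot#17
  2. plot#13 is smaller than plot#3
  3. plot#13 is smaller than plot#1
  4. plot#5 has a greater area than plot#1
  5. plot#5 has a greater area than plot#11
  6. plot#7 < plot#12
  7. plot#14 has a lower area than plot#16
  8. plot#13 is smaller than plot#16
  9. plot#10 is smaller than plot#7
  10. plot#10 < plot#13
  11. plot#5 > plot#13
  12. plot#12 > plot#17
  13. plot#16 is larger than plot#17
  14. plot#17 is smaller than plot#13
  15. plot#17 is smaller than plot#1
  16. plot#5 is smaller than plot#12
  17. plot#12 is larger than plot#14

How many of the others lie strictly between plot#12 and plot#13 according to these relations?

2

Chaining upward from plot#13 reaches: plot#3, plot#1, plot#5, plot#16.
Chaining downward from plot#12 reaches: plot#17, plot#10, plot#7, plot#14, plot#1, plot#11, plot#5.
Strictly between plot#13 and plot#12 are those in both lists: plot#1, plot#5 — 2 elements.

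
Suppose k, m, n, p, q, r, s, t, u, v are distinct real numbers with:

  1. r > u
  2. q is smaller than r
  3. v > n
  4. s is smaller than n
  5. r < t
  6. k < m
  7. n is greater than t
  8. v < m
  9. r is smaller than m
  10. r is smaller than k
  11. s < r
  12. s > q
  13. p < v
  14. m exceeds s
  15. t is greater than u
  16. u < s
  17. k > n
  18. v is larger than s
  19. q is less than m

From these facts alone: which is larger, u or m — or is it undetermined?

u < r and r < t give u < t.
Then t < n extends the chain to n.
With n < v: u < r < t < n < v.
Then v < m extends the chain to m.
So m is larger.

m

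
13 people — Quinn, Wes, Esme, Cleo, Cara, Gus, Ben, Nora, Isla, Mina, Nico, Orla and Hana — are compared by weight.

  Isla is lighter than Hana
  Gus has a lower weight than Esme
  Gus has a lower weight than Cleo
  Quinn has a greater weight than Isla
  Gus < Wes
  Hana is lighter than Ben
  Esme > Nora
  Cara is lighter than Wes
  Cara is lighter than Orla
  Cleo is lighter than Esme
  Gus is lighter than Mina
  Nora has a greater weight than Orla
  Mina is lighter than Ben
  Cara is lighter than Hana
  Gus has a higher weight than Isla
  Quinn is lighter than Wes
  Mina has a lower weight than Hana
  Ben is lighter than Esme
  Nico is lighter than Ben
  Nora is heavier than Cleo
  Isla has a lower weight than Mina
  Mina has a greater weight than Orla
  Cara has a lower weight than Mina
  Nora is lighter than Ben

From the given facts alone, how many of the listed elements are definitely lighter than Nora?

5

From Nora the given relations immediately reach Orla, Cleo.
From those, Cara, Gus — 4 in total.
From those, Isla — 5 in total.
Nothing else is reachable below Nora; 5 in all.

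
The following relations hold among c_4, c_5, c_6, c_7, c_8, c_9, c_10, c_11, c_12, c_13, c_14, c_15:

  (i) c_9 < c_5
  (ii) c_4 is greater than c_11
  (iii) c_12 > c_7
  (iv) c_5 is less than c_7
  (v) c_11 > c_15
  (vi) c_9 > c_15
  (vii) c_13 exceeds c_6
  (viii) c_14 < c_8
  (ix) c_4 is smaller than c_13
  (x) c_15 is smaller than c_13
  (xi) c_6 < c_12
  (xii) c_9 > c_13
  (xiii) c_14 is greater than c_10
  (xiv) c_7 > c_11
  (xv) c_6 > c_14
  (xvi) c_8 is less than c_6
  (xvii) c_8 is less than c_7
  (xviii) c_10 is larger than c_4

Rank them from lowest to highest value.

The consecutive links are each given: c_15 < c_11; c_11 < c_4; c_4 < c_10; c_10 < c_14; c_14 < c_8; c_8 < c_6; c_6 < c_13; c_13 < c_9; c_9 < c_5; c_5 < c_7; c_7 < c_12.

c_15 < c_11 < c_4 < c_10 < c_14 < c_8 < c_6 < c_13 < c_9 < c_5 < c_7 < c_12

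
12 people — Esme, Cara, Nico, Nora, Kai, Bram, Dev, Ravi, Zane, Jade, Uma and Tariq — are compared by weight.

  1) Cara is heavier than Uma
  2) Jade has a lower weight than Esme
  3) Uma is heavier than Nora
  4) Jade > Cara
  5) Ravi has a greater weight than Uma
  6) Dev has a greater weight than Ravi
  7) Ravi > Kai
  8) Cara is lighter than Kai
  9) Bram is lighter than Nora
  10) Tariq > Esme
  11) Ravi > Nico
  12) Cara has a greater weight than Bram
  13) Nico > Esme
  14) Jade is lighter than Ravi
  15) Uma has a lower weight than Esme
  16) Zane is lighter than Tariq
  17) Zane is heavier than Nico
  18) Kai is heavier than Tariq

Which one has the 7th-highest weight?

Esme

Piecing the relations together gives one ordering: Bram < Nora < Uma < Cara < Jade < Esme < Nico < Zane < Tariq < Kai < Ravi < Dev.
Counting 7 from the largest end gives Esme.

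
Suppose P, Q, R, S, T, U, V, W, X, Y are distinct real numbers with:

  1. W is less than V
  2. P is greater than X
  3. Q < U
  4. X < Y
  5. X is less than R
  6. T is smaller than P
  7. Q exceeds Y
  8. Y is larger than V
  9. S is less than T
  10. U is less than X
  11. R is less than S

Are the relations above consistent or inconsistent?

Chaining the given relations yields Y < Q < U < X, so Y < X. But one relation states X < Y. These cannot both hold.

inconsistent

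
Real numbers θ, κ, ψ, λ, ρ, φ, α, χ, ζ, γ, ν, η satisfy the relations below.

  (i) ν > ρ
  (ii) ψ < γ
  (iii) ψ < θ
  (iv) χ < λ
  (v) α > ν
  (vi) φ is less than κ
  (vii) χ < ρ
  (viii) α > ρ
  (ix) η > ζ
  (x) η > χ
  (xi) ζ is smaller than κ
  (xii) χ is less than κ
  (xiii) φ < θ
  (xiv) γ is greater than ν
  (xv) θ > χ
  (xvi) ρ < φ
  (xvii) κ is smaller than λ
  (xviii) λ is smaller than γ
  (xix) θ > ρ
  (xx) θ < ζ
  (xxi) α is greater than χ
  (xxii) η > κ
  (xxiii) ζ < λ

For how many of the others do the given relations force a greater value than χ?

10

Directly above χ: ρ, θ, κ, λ, η, α.
One step further: φ, ζ, ν, γ (10 so far).
No other element is forced above χ by the given relations, so the count is 10.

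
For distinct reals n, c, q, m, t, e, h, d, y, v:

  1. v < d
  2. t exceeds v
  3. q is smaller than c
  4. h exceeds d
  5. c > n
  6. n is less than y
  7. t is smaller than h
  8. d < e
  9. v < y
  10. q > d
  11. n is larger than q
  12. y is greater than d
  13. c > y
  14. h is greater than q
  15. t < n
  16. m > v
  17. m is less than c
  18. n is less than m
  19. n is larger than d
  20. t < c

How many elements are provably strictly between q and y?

Chaining upward from q reaches: n, m, h, c.
Chaining downward from y reaches: v, t, d, n.
Strictly between q and y are those in both lists: n — 1 element.

1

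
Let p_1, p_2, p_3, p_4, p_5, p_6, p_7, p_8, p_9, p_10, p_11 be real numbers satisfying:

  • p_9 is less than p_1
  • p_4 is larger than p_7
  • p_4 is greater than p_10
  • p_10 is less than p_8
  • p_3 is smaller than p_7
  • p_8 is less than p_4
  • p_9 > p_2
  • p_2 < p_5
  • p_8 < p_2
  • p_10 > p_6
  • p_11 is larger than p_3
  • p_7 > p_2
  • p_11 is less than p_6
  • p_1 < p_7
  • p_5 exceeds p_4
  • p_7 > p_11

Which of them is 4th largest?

Piecing the relations together gives one ordering: p_3 < p_11 < p_6 < p_10 < p_8 < p_2 < p_9 < p_1 < p_7 < p_4 < p_5.
Counting 4 from the largest end gives p_1.

p_1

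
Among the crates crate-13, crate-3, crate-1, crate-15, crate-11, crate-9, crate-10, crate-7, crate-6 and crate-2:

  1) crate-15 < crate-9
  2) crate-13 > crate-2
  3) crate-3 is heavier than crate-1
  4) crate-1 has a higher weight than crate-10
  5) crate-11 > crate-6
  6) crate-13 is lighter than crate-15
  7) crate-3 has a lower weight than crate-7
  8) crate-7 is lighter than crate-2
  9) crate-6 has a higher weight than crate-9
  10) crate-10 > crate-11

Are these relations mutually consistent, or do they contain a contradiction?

We have crate-10 < crate-1 stated directly, yet also crate-1 < crate-3 < crate-7 < crate-2 < crate-13 < crate-15 < crate-9 < crate-6 < crate-11 < crate-10 by chaining the others — so crate-1 < crate-10. Contradiction.

inconsistent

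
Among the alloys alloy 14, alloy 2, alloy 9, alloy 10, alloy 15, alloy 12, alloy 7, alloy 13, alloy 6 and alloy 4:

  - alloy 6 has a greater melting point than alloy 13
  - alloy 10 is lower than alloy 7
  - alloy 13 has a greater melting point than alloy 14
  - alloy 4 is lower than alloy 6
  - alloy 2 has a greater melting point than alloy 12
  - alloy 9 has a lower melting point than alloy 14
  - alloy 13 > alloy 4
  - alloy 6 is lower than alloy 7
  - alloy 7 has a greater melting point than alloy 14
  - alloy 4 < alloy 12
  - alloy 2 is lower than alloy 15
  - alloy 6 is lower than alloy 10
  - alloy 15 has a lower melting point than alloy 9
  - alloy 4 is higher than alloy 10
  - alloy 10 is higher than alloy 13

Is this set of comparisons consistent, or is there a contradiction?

inconsistent

Chaining the given relations yields alloy 4 < alloy 12 < alloy 2 < alloy 15 < alloy 9 < alloy 14 < alloy 13 < alloy 6 < alloy 10, so alloy 4 < alloy 10. But one relation states alloy 10 < alloy 4. These cannot both hold.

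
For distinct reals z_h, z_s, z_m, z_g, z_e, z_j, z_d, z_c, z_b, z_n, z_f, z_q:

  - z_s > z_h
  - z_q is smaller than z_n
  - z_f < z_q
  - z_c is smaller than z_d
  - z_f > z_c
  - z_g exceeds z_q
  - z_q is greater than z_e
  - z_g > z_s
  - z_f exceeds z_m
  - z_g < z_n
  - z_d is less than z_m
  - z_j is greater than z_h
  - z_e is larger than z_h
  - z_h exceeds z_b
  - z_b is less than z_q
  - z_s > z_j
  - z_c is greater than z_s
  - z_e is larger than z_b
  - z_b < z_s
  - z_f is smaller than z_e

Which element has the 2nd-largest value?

Piecing the relations together gives one ordering: z_b < z_h < z_j < z_s < z_c < z_d < z_m < z_f < z_e < z_q < z_g < z_n.
The 2nd largest is z_g.

z_g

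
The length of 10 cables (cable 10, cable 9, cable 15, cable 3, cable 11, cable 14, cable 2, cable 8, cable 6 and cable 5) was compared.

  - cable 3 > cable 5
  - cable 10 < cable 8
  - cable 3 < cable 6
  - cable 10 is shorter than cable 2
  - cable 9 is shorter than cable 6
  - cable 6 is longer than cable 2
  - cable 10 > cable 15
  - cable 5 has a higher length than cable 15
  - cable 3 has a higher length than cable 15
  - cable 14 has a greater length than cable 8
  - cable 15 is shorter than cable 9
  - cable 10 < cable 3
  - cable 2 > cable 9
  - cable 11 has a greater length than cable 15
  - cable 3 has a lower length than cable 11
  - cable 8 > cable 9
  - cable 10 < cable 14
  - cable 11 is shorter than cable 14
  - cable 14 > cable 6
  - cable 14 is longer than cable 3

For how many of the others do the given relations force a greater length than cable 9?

Directly above cable 9: cable 8, cable 2, cable 6.
One step further: cable 14 (4 so far).
Nothing else is reachable above cable 9; 4 in all.

4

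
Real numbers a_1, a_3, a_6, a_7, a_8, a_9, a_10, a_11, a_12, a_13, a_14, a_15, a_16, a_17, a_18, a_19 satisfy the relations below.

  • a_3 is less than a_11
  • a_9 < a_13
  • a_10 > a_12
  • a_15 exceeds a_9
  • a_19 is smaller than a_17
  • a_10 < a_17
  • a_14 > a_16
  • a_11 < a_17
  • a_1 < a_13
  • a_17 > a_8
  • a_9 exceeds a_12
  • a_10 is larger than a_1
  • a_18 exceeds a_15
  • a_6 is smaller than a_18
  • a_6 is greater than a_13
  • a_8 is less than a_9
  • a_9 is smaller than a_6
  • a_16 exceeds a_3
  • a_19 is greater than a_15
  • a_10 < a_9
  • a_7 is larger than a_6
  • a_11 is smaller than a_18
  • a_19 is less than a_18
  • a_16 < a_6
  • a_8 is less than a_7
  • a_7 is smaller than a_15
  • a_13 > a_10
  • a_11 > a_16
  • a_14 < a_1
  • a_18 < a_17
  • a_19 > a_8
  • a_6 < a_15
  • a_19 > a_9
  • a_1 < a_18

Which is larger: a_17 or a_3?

a_17

a_3 < a_16 and a_16 < a_14 give a_3 < a_14.
Then a_14 < a_1 extends the chain to a_1.
Then a_1 < a_10 extends the chain to a_10.
With a_10 < a_9: a_3 < a_16 < a_14 < a_1 < a_10 < a_9.
With a_9 < a_13: a_3 < a_16 < a_14 < a_1 < a_10 < a_9 < a_13.
Then a_13 < a_6 extends the chain to a_6.
With a_6 < a_15: a_3 < a_16 < a_14 < a_1 < a_10 < a_9 < a_13 < a_6 < a_15.
Then a_15 < a_19 extends the chain to a_19.
Then a_19 < a_18 extends the chain to a_18.
With a_18 < a_17: a_3 < a_16 < a_14 < a_1 < a_10 < a_9 < a_13 < a_6 < a_15 < a_19 < a_18 < a_17.
So a_3 < a_17; a_17 is the larger of the two.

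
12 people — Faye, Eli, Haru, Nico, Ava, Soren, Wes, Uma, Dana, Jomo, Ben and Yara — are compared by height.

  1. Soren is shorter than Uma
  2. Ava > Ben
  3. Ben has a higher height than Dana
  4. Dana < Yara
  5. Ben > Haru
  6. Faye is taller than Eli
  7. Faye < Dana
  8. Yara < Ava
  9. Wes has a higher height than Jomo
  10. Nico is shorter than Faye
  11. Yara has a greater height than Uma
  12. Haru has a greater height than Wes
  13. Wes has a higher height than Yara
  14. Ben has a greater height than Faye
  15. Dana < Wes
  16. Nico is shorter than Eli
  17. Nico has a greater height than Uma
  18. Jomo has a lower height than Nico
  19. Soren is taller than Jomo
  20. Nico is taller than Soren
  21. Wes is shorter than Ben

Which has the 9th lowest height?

The consecutive relations fix a unique order: Jomo < Soren < Uma < Nico < Eli < Faye < Dana < Yara < Wes < Haru < Ben < Ava.
Counting 9 from the smallest end gives Wes.

Wes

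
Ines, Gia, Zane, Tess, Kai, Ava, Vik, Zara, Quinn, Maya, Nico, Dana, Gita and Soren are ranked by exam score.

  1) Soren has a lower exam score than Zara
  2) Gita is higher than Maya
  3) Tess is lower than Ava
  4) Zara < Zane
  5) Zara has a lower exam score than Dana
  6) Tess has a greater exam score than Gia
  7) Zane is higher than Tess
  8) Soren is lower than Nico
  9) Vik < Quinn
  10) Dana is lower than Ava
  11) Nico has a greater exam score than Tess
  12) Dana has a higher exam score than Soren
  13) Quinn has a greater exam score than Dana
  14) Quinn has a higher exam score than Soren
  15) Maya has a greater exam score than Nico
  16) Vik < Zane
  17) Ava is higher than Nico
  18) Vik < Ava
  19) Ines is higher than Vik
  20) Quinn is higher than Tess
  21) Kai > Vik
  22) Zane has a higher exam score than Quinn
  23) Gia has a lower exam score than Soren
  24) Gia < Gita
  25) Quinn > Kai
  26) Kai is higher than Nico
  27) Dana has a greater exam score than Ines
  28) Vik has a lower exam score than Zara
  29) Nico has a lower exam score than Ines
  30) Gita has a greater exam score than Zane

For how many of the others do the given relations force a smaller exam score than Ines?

The elements the relations force below Ines are Gia, Vik, Soren, Tess, Nico — no chain reaches any other.
That is 5.

5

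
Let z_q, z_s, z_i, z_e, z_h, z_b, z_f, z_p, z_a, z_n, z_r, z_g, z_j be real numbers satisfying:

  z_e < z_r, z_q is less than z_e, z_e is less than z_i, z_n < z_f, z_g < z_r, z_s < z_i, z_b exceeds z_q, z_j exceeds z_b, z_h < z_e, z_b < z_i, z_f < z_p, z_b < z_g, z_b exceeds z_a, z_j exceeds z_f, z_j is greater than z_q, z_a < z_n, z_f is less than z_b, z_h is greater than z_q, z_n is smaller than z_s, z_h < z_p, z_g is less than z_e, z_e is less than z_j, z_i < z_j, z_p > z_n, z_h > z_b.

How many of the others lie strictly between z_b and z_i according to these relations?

Chaining upward from z_b reaches: z_g, z_h, z_e, z_p, z_j, z_r.
Chaining downward from z_i reaches: z_a, z_n, z_q, z_f, z_s, z_g, z_h, z_e.
Strictly between z_b and z_i are those in both lists: z_g, z_h, z_e — 3 elements.

3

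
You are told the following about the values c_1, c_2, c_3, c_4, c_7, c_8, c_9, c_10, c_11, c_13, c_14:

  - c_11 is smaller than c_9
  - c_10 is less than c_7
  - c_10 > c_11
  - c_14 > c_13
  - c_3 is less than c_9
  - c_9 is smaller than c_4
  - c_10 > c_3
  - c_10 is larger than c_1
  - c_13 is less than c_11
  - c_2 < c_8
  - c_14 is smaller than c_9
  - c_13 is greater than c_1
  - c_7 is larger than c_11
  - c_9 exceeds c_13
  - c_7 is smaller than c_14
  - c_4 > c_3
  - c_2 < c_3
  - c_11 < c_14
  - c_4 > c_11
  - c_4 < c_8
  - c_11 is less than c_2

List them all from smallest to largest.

Each adjacent pair is fixed by a given relation: c_1 < c_13; c_13 < c_11; c_11 < c_2; c_2 < c_3; c_3 < c_10; c_10 < c_7; c_7 < c_14; c_14 < c_9; c_9 < c_4; c_4 < c_8. Chaining them end to end gives the full order.

c_1 < c_13 < c_11 < c_2 < c_3 < c_10 < c_7 < c_14 < c_9 < c_4 < c_8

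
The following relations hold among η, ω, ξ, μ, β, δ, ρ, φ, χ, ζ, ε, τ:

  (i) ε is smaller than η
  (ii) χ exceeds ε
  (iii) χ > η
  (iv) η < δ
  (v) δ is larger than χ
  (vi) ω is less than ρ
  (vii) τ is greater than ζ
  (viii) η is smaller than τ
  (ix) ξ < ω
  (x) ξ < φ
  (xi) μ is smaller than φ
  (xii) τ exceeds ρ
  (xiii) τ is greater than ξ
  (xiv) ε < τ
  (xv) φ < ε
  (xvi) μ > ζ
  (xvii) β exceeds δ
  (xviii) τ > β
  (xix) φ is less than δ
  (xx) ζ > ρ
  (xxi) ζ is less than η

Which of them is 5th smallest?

μ

Chaining the given pairs: ξ < ω < ρ < ζ < μ < φ < ε < η < χ < δ < β < τ.
Counting 5 from the smallest end gives μ.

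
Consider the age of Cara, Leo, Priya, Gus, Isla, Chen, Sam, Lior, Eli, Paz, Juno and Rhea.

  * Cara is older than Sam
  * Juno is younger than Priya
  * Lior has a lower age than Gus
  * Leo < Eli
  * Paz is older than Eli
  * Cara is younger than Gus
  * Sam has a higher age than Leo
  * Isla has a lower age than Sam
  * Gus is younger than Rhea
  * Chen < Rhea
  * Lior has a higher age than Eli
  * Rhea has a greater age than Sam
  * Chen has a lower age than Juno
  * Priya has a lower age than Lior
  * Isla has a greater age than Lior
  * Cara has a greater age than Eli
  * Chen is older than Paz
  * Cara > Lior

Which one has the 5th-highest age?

Chaining the given pairs: Leo < Eli < Paz < Chen < Juno < Priya < Lior < Isla < Sam < Cara < Gus < Rhea.
Counting 5 from the largest end gives Isla.

Isla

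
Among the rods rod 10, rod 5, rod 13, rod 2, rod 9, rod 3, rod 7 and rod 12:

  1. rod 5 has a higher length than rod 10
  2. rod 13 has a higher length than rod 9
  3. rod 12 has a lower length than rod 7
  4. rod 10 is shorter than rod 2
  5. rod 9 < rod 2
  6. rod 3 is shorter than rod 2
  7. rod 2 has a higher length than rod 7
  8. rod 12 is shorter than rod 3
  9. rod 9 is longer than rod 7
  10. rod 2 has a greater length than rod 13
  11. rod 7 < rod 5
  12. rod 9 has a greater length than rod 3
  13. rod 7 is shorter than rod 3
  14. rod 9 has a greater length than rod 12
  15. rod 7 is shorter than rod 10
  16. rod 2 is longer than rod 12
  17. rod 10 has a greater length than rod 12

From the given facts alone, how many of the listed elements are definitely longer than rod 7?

The elements the relations force above rod 7 are rod 3, rod 9, rod 10, rod 13, rod 5, rod 2 — no chain reaches any other.
That is 6.

6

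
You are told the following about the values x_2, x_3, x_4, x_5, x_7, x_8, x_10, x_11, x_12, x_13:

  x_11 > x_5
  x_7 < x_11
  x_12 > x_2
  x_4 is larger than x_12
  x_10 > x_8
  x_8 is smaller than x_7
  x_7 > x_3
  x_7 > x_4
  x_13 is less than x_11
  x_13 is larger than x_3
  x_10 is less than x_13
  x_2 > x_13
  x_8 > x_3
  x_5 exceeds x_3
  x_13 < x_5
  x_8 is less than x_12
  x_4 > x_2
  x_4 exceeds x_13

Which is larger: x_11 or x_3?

Link the given pairs in sequence: x_3 < x_8; x_8 < x_10; x_10 < x_13; x_13 < x_2; x_2 < x_12; x_12 < x_4; x_4 < x_7; x_7 < x_11.
Together: x_3 < x_8 < x_10 < x_13 < x_2 < x_12 < x_4 < x_7 < x_11.
So x_3 < x_11; x_11 is the larger of the two.

x_11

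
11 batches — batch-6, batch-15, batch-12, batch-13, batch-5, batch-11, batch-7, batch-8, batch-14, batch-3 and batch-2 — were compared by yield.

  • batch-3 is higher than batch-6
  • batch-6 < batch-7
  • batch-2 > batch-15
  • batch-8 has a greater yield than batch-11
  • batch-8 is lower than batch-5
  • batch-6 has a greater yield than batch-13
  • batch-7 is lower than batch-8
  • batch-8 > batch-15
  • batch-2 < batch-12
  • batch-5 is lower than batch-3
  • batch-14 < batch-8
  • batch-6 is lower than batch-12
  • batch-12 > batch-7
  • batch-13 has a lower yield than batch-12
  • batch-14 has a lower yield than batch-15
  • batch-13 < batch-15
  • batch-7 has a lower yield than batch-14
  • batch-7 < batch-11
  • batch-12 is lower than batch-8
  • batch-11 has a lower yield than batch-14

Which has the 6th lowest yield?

Chaining the given pairs: batch-13 < batch-6 < batch-7 < batch-11 < batch-14 < batch-15 < batch-2 < batch-12 < batch-8 < batch-5 < batch-3.
Counting 6 from the smallest end gives batch-15.

batch-15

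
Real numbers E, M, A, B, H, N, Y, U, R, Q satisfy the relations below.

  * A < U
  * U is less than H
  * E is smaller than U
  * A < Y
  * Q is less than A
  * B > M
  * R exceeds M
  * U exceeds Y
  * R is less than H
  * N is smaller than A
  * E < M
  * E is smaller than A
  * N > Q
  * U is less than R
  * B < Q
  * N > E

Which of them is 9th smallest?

Chaining the given pairs: E < M < B < Q < N < A < Y < U < R < H.
Counting 9 from the smallest end gives R.

R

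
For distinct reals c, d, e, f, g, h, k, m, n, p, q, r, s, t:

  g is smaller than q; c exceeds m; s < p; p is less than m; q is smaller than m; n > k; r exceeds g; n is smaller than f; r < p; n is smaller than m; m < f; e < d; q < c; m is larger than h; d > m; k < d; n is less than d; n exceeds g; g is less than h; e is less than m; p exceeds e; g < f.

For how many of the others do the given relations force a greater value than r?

Directly above r: p.
One step further: m (2 so far).
One step further: f, d, c (5 so far).
Nothing else is reachable above r; 5 in all.

5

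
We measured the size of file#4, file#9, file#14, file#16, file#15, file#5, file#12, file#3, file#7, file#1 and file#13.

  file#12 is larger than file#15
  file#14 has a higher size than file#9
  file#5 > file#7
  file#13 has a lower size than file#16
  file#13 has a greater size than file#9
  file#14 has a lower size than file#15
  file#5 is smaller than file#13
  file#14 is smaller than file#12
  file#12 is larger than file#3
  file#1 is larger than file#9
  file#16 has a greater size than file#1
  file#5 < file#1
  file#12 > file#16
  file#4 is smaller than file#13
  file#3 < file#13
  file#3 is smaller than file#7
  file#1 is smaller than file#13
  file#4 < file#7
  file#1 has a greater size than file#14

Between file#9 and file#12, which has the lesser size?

file#9 < file#14 < file#1 < file#13 < file#16 < file#12, by transitivity through file#14, file#1, file#13, file#16.
So file#9 < file#12; file#9 is the smaller of the two.

file#9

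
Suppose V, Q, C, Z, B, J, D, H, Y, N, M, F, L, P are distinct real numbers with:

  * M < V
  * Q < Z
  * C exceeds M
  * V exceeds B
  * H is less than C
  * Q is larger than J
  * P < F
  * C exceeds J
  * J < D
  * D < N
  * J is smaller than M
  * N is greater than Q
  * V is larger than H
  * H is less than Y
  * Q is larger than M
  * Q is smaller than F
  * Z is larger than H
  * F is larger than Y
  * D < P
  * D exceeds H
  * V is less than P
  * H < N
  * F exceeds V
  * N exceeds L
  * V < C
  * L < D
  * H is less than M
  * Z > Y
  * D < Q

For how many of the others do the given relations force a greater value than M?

7

The elements the relations force above M are V, Q, P, F, Z, N, C — no chain reaches any other.
That is 7.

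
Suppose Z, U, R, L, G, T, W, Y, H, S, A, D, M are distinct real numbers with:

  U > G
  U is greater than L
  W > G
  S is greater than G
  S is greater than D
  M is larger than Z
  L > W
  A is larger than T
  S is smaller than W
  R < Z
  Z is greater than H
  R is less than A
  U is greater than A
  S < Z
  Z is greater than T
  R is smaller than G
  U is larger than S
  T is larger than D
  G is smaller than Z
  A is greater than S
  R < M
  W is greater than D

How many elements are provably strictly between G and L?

Chaining upward from G reaches: S, W, A, Z, M, U.
Chaining downward from L reaches: R, D, S, W.
Strictly between G and L are those in both lists: S, W — 2 elements.

2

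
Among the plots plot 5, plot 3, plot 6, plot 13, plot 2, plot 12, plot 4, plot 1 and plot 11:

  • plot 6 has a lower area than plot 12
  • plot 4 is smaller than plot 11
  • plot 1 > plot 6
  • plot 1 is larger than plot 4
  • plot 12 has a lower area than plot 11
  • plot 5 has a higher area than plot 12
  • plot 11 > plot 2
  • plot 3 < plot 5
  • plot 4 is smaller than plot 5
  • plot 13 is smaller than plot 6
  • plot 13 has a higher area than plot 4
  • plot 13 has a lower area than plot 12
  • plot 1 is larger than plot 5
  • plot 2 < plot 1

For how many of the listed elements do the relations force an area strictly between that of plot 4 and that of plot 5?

Chaining upward from plot 4 reaches: plot 13, plot 6, plot 12, plot 11, plot 1.
Chaining downward from plot 5 reaches: plot 3, plot 13, plot 6, plot 12.
Strictly between plot 4 and plot 5 are those in both lists: plot 13, plot 6, plot 12 — 3 elements.

3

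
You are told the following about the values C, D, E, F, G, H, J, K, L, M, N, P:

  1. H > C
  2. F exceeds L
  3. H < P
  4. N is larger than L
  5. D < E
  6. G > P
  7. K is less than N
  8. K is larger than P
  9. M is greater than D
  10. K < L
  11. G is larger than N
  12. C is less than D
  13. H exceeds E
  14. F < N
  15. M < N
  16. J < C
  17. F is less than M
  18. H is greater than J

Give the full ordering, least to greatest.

The consecutive links are each given: J < C; C < D; D < E; E < H; H < P; P < K; K < L; L < F; F < M; M < N; N < G.

J < C < D < E < H < P < K < L < F < M < N < G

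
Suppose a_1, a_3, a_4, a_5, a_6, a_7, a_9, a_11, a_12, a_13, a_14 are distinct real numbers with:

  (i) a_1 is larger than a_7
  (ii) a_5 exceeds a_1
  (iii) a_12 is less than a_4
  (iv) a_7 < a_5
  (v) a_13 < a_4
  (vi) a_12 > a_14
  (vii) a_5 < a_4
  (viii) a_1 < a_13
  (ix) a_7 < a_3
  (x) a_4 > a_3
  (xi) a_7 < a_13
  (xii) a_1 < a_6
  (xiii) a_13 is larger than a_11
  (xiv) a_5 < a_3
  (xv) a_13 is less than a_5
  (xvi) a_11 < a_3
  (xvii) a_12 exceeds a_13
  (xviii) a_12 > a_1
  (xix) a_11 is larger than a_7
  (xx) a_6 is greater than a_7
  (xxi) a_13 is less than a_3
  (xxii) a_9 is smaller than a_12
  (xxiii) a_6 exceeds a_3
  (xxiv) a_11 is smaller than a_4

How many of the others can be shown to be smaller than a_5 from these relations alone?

4

From a_5 the given relations immediately reach a_7, a_1, a_13.
From those, a_11 — 4 in total.
No other element is forced below a_5 by the given relations, so the count is 4.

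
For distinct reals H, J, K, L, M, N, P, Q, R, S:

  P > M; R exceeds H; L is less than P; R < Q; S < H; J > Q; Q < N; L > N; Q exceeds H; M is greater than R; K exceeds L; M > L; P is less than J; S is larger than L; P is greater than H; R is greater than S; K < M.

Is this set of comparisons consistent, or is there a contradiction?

Chaining the given relations yields S < H < R < Q < N < L, so S < L. But one relation states L < S. These cannot both hold.

inconsistent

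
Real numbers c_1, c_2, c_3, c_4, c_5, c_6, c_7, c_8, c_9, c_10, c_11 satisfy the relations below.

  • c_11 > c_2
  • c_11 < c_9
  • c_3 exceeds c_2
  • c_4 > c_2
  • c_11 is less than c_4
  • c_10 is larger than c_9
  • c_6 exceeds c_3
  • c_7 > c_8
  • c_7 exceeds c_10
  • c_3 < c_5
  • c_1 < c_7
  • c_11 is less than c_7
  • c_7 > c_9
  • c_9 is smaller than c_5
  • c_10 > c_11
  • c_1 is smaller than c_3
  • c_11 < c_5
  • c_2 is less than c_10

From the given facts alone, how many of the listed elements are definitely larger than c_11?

The elements the relations force above c_11 are c_4, c_9, c_10, c_7, c_5 — no chain reaches any other.
That is 5.

5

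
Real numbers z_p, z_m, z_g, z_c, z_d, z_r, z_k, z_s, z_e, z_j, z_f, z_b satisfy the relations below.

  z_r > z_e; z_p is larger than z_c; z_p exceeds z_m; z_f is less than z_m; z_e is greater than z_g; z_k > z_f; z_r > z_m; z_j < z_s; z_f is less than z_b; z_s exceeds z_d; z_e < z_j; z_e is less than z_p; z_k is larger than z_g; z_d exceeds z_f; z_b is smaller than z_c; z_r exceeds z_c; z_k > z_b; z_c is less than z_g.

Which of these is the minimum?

z_f

z_b is not least since z_f < z_b; z_c is not least since z_b < z_c; z_d is not least since z_f < z_d; z_g is not least since z_c < z_g; z_k is not least since z_b < z_k; z_e is not least since z_g < z_e; z_m is not least since z_f < z_m; z_j is not least since z_e < z_j; z_r is not least since z_m < z_r; z_p is not least since z_m < z_p; z_s is not least since z_j < z_s.
Only z_f has nothing below it, so z_f is the minimum.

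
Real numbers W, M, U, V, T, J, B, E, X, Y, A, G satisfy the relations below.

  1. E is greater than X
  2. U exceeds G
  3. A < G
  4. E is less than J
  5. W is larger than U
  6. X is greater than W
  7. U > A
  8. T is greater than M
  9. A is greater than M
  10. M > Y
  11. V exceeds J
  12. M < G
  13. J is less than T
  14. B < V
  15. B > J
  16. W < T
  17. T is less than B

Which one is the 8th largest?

Chaining the given pairs: Y < M < A < G < U < W < X < E < J < T < B < V.
The 8th largest is U.

U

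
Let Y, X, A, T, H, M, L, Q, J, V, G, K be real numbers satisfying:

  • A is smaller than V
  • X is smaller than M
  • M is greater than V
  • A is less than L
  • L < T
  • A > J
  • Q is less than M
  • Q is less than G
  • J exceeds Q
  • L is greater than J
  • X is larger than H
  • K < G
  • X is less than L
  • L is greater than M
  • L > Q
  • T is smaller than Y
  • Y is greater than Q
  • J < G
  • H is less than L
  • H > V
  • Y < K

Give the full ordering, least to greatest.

Each adjacent pair is fixed by a given relation: Q < J; J < A; A < V; V < H; H < X; X < M; M < L; L < T; T < Y; Y < K; K < G. Chaining them end to end gives the full order.

Q < J < A < V < H < X < M < L < T < Y < K < G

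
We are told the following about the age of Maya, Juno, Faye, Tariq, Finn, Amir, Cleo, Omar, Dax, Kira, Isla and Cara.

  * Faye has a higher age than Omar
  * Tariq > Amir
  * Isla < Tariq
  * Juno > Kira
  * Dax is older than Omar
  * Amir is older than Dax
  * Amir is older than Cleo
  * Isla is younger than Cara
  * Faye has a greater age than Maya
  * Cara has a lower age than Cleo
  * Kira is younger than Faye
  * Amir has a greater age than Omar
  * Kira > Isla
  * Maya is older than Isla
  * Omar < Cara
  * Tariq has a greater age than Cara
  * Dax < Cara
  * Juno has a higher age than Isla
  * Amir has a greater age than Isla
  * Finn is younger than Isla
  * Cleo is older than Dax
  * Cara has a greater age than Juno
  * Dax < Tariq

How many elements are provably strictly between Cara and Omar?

Chaining upward from Omar reaches: Dax, Faye, Cleo, Amir, Tariq.
Chaining downward from Cara reaches: Finn, Isla, Kira, Dax, Juno.
Strictly between Omar and Cara are those in both lists: Dax — 1 element.

1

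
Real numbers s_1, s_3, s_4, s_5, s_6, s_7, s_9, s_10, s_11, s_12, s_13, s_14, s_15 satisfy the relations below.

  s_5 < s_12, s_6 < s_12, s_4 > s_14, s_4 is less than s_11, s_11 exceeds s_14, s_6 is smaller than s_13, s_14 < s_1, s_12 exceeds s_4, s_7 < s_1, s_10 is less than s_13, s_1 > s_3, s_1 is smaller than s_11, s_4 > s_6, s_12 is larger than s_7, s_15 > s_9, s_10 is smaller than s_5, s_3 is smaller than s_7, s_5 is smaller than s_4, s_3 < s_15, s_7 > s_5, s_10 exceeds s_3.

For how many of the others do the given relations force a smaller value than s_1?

5

From s_1 the given relations immediately reach s_3, s_14, s_7.
From those, s_5 — 4 in total.
From those, s_10 — 5 in total.
No other element is forced below s_1 by the given relations, so the count is 5.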